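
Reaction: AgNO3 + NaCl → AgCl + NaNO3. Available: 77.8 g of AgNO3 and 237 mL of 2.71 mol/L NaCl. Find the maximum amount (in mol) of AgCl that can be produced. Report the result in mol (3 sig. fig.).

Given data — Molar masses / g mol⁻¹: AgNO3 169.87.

0.458 mol

n(AgNO3) = 77.80 / 169.87 = 0.4580 mol
n(NaCl) = 2.71 × 237.0/1000 = 0.6423 mol
n/ν for AgNO3 = 0.4580/1 = 0.4580
n/ν for NaCl = 0.6423/1 = 0.6423
Smallest n/ν is AgNO3 → limiting reagent.
n(AgCl) = (1/1) × 0.4580 = 0.4580 mol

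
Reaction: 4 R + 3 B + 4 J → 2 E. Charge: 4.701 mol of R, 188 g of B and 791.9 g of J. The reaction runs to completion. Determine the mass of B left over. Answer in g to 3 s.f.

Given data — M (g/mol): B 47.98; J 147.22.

n(R) = 4.701 mol
n(B) = 188.0 / 47.98 = 3.918 mol
n(J) = 791.9 / 147.22 = 5.379 mol
n/ν → R: 1.175, B: 1.306, J: 1.345; R is limiting.
B consumed = (3/4) × 4.701 = 3.526 mol
B remaining = 3.918 − 3.526 = 0.3920 mol
mass = 0.3920 × 47.98 = 18.81 g

18.8 g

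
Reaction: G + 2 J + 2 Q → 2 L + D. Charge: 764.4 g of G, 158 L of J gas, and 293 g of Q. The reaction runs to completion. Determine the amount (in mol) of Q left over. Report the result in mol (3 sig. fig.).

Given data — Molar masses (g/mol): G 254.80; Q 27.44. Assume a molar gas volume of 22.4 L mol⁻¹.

n(G) = 764.4 / 254.80 = 3.000 mol
n(J) = 158.0 / 22.4 = 7.054 mol
n(Q) = 293.0 / 27.44 = 10.68 mol
n/ν for G = 3.000/1 = 3.000
n/ν for J = 7.054/2 = 3.527
n/ν for Q = 10.68/2 = 5.340
Smallest n/ν is G → limiting reagent.
Q consumed = (2/1) × 3.000 = 6.000 mol
Q remaining = 10.68 − 6.000 = 4.680 mol

4.68 mol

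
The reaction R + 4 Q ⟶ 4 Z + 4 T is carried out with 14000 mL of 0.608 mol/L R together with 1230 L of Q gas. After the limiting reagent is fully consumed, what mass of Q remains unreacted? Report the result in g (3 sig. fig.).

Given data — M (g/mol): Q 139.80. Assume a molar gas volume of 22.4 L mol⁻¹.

2920 g

n(R) = 0.608 × 14000/1000 = 8.512 mol
n(Q) = 1230 / 22.4 = 54.91 mol
n/ν for R = 8.512/1 = 8.512
n/ν for Q = 54.91/4 = 13.73
Smallest n/ν is R → limiting reagent.
Q consumed = (4/1) × 8.512 = 34.05 mol
Q remaining = 54.91 − 34.05 = 20.86 mol
mass = 20.86 × 139.80 = 2916 g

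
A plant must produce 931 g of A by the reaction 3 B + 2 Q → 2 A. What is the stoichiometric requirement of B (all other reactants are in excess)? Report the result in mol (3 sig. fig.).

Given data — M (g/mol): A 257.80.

5.42 mol

n(A) = 931 / 257.80 = 3.611 mol
n(B) = (3/2) × 3.611 = 5.417 mol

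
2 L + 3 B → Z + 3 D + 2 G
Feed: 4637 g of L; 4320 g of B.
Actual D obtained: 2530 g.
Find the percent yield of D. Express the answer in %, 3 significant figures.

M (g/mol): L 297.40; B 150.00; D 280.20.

38.6 %

n(L) = 4637 / 297.40 = 15.59 mol
n(B) = 4320 / 150.00 = 28.80 mol
n/ν → L: 7.795, B: 9.600; L is limiting.
theoretical n(D) = (3/2) × 15.59 = 23.39 mol → 6554 g
% yield = 2530 / 6554 × 100 = 38.60 %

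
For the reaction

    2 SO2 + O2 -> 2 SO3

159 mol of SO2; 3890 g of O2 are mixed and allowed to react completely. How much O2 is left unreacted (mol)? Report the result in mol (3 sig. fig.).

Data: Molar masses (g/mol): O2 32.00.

n(SO2) = 159.0 mol
n(O2) = 3890 / 32.00 = 121.6 mol
n/ν → SO2: 79.50, O2: 121.6; SO2 is limiting.
O2 consumed = (1/2) × 159.0 = 79.50 mol
O2 remaining = 121.6 − 79.50 = 42.10 mol

42.1 mol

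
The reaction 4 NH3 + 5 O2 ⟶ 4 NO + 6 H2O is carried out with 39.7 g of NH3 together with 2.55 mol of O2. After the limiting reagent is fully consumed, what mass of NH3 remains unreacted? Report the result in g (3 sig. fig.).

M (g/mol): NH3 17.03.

n(NH3) = 39.70 / 17.03 = 2.331 mol
n(O2) = 2.550 mol
n/ν for NH3 = 2.331/4 = 0.5828
n/ν for O2 = 2.550/5 = 0.5100
Smallest n/ν is O2 → limiting reagent.
NH3 consumed = (4/5) × 2.550 = 2.040 mol
NH3 remaining = 2.331 − 2.040 = 0.2910 mol
mass = 0.2910 × 17.03 = 4.956 g

4.96 g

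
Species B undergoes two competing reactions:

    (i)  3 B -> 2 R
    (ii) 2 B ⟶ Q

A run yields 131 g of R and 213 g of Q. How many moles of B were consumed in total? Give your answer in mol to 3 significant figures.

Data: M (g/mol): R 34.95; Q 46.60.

n(R) = 131 / 34.95 = 3.748 mol
n(Q) = 213 / 46.60 = 4.571 mol
n(B) via (i) = (3/2)×3.748 = 5.622 mol
n(B) via (ii) = (2/1)×4.571 = 9.142 mol
total n(B) = 5.622 + 9.142 = 14.76 mol

14.8 mol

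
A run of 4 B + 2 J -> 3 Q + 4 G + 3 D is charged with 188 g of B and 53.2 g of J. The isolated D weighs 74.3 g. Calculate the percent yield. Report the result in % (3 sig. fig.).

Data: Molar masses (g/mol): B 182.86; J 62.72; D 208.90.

46.1 %

n(B) = 188.0 / 182.86 = 1.028 mol
n(J) = 53.20 / 62.72 = 0.8482 mol
n/ν → B: 0.2570, J: 0.4241; B is limiting.
theoretical n(D) = (3/4) × 1.028 = 0.7710 mol → 161.1 g
% yield = 74.3 / 161.1 × 100 = 46.12 %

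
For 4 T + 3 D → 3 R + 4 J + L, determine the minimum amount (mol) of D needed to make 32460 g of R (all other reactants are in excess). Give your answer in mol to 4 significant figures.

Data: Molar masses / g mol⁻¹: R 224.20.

144.8 mol

n(R) = 32460 / 224.20 = 144.8 mol
n(D) = (3/3) × 144.8 = 144.8 mol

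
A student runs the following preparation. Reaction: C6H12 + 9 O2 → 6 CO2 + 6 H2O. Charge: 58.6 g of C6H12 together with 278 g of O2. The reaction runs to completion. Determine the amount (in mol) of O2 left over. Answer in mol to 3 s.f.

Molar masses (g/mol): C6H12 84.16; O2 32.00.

n(C6H12) = 58.60 / 84.16 = 0.6963 mol
n(O2) = 278.0 / 32.00 = 8.688 mol
n/ν for C6H12 = 0.6963/1 = 0.6963
n/ν for O2 = 8.688/9 = 0.9653
Smallest n/ν is C6H12 → limiting reagent.
O2 consumed = (9/1) × 0.6963 = 6.267 mol
O2 remaining = 8.688 − 6.267 = 2.421 mol

2.42 mol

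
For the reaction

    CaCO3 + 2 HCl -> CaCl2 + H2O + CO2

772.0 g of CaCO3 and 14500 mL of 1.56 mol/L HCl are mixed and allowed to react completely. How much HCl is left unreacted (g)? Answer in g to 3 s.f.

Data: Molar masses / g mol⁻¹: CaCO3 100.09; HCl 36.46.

n(CaCO3) = 772.0 / 100.09 = 7.713 mol
n(HCl) = 1.56 × 14500/1000 = 22.62 mol
n/ν for CaCO3 = 7.713/1 = 7.713
n/ν for HCl = 22.62/2 = 11.31
Smallest n/ν is CaCO3 → limiting reagent.
HCl consumed = (2/1) × 7.713 = 15.43 mol
HCl remaining = 22.62 − 15.43 = 7.190 mol
mass = 7.190 × 36.46 = 262.1 g

262 g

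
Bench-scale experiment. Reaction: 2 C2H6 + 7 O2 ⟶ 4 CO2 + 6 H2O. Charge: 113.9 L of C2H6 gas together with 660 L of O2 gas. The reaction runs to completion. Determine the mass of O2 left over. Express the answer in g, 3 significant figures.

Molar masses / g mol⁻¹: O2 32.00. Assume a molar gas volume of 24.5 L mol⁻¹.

341 g

n(C2H6) = 113.9 / 24.5 = 4.649 mol
n(O2) = 660.0 / 24.5 = 26.94 mol
n/ν for C2H6 = 4.649/2 = 2.325
n/ν for O2 = 26.94/7 = 3.849
Smallest n/ν is C2H6 → limiting reagent.
O2 consumed = (7/2) × 4.649 = 16.27 mol
O2 remaining = 26.94 − 16.27 = 10.67 mol
mass = 10.67 × 32.00 = 341.4 g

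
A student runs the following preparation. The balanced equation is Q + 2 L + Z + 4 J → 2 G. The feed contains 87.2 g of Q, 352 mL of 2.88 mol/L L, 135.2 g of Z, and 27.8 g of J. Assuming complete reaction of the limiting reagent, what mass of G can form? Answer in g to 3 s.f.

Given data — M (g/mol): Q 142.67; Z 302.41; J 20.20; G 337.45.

232 g

n(Q) = 87.20 / 142.67 = 0.6112 mol
n(L) = 2.88 × 352.0/1000 = 1.014 mol
n(Z) = 135.2 / 302.41 = 0.4471 mol
n(J) = 27.80 / 20.20 = 1.376 mol
n/ν for Q = 0.6112/1 = 0.6112
n/ν for L = 1.014/2 = 0.5070
n/ν for Z = 0.4471/1 = 0.4471
n/ν for J = 1.376/4 = 0.3440
Smallest n/ν is J → limiting reagent.
n(G) = (2/4) × 1.376 = 0.6880 mol
mass = 0.6880 × 337.45 = 232.2 g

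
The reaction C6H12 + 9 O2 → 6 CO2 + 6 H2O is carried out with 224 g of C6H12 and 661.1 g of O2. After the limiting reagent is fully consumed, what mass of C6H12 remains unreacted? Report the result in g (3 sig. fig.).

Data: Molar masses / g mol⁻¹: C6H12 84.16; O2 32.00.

n(C6H12) = 224.0 / 84.16 = 2.662 mol
n(O2) = 661.1 / 32.00 = 20.66 mol
n/ν → C6H12: 2.662, O2: 2.296; O2 is limiting.
C6H12 consumed = (1/9) × 20.66 = 2.296 mol
C6H12 remaining = 2.662 − 2.296 = 0.3660 mol
mass = 0.3660 × 84.16 = 30.80 g

30.8 g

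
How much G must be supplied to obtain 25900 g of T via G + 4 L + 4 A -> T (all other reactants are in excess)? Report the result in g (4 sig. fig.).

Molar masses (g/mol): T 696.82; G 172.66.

6418 g

n(T) = 25900 / 696.82 = 37.17 mol
n(G) = (1/1) × 37.17 = 37.17 mol
mass = 37.17 × 172.66 = 6418 g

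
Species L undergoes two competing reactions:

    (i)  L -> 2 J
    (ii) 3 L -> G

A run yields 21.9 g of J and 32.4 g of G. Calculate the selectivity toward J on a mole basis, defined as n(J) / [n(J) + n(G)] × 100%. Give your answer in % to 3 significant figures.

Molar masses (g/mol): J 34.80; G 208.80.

80.2 %

n(J) = 21.9 / 34.80 = 0.6293 mol
n(G) = 32.4 / 208.80 = 0.1552 mol
selectivity = 0.6293/(0.6293+0.1552) × 100 = 80.22 %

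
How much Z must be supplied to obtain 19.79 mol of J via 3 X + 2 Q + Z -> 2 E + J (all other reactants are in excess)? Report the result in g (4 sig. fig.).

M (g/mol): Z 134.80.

2668 g

n(J) = 19.79 mol
n(Z) = (1/1) × 19.79 = 19.79 mol
mass = 19.79 × 134.80 = 2668 g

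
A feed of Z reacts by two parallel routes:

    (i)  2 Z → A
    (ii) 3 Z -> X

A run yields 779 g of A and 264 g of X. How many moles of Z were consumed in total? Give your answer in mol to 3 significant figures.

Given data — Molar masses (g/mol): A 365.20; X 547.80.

n(A) = 779 / 365.20 = 2.133 mol
n(X) = 264 / 547.80 = 0.4819 mol
n(Z) via (i) = (2/1)×2.133 = 4.266 mol
n(Z) via (ii) = (3/1)×0.4819 = 1.446 mol
total n(Z) = 4.266 + 1.446 = 5.712 mol

5.71 mol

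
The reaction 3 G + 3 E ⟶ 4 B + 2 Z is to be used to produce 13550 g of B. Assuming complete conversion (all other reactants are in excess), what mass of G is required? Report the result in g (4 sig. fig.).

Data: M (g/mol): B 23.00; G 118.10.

52180 g

n(B) = 13550 / 23.00 = 589.1 mol
n(G) = (3/4) × 589.1 = 441.8 mol
mass = 441.8 × 118.10 = 52180 g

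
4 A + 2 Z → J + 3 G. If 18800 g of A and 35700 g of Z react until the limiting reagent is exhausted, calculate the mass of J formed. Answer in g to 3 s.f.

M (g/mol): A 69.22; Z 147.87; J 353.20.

n(A) = 18800 / 69.22 = 271.6 mol
n(Z) = 35700 / 147.87 = 241.4 mol
n/ν → A: 67.90, Z: 120.7; A is limiting.
n(J) = (1/4) × 271.6 = 67.90 mol
mass = 67.90 × 353.20 = 23980 g

24000 g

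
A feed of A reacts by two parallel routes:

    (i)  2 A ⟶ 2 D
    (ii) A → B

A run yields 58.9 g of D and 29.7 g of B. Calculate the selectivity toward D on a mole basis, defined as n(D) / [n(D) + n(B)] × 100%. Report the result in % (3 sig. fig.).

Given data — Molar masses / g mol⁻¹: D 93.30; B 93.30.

66.5 %

n(D) = 58.9 / 93.30 = 0.6313 mol
n(B) = 29.7 / 93.30 = 0.3183 mol
selectivity = 0.6313/(0.6313+0.3183) × 100 = 66.48 %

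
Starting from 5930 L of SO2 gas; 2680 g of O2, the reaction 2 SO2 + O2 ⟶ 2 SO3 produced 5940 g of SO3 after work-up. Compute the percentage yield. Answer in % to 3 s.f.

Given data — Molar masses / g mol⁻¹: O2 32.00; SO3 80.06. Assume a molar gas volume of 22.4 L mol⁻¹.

n(SO2) = 5930 / 22.4 = 264.7 mol
n(O2) = 2680 / 32.00 = 83.75 mol
n/ν → SO2: 132.4, O2: 83.75; O2 is limiting.
theoretical n(SO3) = (2/1) × 83.75 = 167.5 mol → 13410 g
% yield = 5940 / 13410 × 100 = 44.30 %

44.3 %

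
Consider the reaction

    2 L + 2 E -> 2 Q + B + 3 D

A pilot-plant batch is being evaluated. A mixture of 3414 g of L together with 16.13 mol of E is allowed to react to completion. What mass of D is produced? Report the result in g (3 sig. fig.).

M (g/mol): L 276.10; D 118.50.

n(L) = 3414 / 276.10 = 12.37 mol
n(E) = 16.13 mol
n/ν → L: 6.185, E: 8.065; L is limiting.
n(D) = (3/2) × 12.37 = 18.56 mol
mass = 18.56 × 118.50 = 2199 g

2200 g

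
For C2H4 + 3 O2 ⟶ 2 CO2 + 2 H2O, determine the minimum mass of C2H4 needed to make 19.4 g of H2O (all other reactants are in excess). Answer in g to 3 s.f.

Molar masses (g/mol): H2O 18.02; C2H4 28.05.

15.1 g

n(H2O) = 19.4 / 18.02 = 1.077 mol
n(C2H4) = (1/2) × 1.077 = 0.5385 mol
mass = 0.5385 × 28.05 = 15.10 g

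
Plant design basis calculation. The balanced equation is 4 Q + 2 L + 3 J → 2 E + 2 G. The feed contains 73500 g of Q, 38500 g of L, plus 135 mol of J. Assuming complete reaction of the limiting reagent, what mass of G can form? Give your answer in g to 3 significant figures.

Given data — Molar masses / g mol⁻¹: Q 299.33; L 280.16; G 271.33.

n(Q) = 73500 / 299.33 = 245.5 mol
n(L) = 38500 / 280.16 = 137.4 mol
n(J) = 135.0 mol
n/ν → Q: 61.38, L: 68.70, J: 45.00; J is limiting.
n(G) = (2/3) × 135.0 = 90.00 mol
mass = 90.00 × 271.33 = 24420 g

24400 g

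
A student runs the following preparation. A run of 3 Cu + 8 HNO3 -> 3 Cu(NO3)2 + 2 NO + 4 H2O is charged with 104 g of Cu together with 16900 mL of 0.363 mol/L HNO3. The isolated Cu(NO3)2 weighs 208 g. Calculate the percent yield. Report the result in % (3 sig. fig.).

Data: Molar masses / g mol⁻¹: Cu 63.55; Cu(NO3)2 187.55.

67.8 %

n(Cu) = 104.0 / 63.55 = 1.637 mol
n(HNO3) = 0.363 × 16900/1000 = 6.135 mol
n/ν for Cu = 1.637/3 = 0.5457
n/ν for HNO3 = 6.135/8 = 0.7669
Smallest n/ν is Cu → limiting reagent.
theoretical n(Cu(NO3)2) = (3/3) × 1.637 = 1.637 mol → 307.0 g
% yield = 208 / 307.0 × 100 = 67.75 %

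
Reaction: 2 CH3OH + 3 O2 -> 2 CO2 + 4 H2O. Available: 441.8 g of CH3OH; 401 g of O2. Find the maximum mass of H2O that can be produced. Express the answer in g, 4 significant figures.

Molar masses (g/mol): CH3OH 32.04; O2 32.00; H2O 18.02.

301.1 g

n(CH3OH) = 441.8 / 32.04 = 13.79 mol
n(O2) = 401.0 / 32.00 = 12.53 mol
n/ν → CH3OH: 6.895, O2: 4.177; O2 is limiting.
n(H2O) = (4/3) × 12.53 = 16.71 mol
mass = 16.71 × 18.02 = 301.1 g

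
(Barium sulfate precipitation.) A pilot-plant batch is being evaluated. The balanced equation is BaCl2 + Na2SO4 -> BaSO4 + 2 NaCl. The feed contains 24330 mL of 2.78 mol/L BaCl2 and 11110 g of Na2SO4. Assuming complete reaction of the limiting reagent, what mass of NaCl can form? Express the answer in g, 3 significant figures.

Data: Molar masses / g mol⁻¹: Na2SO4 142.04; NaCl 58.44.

7910 g

n(BaCl2) = 2.78 × 24330/1000 = 67.64 mol
n(Na2SO4) = 11110 / 142.04 = 78.22 mol
n/ν → BaCl2: 67.64, Na2SO4: 78.22; BaCl2 is limiting.
n(NaCl) = (2/1) × 67.64 = 135.3 mol
mass = 135.3 × 58.44 = 7907 g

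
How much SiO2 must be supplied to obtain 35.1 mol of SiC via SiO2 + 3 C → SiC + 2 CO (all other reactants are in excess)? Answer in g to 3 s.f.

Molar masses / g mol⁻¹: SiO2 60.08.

n(SiC) = 35.10 mol
n(SiO2) = (1/1) × 35.10 = 35.10 mol
mass = 35.10 × 60.08 = 2109 g

2110 g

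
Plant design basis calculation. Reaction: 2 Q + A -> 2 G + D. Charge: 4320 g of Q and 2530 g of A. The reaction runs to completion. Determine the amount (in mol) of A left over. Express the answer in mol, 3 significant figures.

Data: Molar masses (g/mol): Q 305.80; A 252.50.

n(Q) = 4320 / 305.80 = 14.13 mol
n(A) = 2530 / 252.50 = 10.02 mol
n/ν → Q: 7.065, A: 10.02; Q is limiting.
A consumed = (1/2) × 14.13 = 7.065 mol
A remaining = 10.02 − 7.065 = 2.955 mol

2.96 mol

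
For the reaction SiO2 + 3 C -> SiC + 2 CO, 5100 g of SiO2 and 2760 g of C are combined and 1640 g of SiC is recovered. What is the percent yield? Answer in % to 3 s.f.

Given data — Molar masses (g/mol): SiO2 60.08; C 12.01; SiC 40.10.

53.4 %

n(SiO2) = 5100 / 60.08 = 84.89 mol
n(C) = 2760 / 12.01 = 229.8 mol
n/ν for SiO2 = 84.89/1 = 84.89
n/ν for C = 229.8/3 = 76.60
Smallest n/ν is C → limiting reagent.
theoretical n(SiC) = (1/3) × 229.8 = 76.60 mol → 3072 g
% yield = 1640 / 3072 × 100 = 53.39 %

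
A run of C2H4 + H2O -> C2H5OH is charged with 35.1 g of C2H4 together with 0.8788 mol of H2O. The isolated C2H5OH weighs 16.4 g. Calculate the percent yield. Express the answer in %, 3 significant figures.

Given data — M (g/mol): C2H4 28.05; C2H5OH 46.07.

n(C2H4) = 35.10 / 28.05 = 1.251 mol
n(H2O) = 0.8788 mol
n/ν for C2H4 = 1.251/1 = 1.251
n/ν for H2O = 0.8788/1 = 0.8788
Smallest n/ν is H2O → limiting reagent.
theoretical n(C2H5OH) = (1/1) × 0.8788 = 0.8788 mol → 40.49 g
% yield = 16.4 / 40.49 × 100 = 40.50 %

40.5 %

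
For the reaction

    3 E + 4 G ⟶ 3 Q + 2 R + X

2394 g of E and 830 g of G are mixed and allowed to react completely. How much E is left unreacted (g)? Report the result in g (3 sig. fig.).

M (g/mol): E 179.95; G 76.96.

938 g

n(E) = 2394 / 179.95 = 13.30 mol
n(G) = 830.0 / 76.96 = 10.78 mol
n/ν → E: 4.433, G: 2.695; G is limiting.
E consumed = (3/4) × 10.78 = 8.085 mol
E remaining = 13.30 − 8.085 = 5.215 mol
mass = 5.215 × 179.95 = 938.4 g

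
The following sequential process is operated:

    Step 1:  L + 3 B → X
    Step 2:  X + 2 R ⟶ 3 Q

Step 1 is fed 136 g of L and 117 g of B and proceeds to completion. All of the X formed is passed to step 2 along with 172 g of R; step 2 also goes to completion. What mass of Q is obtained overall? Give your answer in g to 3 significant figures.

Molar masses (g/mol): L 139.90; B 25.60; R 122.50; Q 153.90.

Step 1:
n(L) = 136.0 / 139.90 = 0.9721 mol
n(B) = 117.0 / 25.60 = 4.570 mol
n/ν for L = 0.9721/1 = 0.9721
n/ν for B = 4.570/3 = 1.523
Smallest n/ν is L → limiting reagent.
n(X) produced = (1/1) × 0.9721 = 0.9721 mol
Step 2:
n(X) available = 0.9721 mol
n(R) = 172.0 / 122.50 = 1.404 mol
n/ν for X = 0.9721/1 = 0.9721
n/ν for R = 1.404/2 = 0.7020
Smallest n/ν is R → limiting reagent.
n(Q) = (3/2) × 1.404 = 2.106 mol
mass = 2.106 × 153.90 = 324.1 g

324 g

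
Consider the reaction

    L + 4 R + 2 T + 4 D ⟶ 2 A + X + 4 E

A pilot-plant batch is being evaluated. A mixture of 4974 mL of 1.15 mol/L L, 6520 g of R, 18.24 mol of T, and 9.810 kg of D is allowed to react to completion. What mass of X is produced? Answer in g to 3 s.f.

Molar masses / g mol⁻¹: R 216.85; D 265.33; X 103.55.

592 g

n(L) = 1.15 × 4974/1000 = 5.720 mol
n(R) = 6520 / 216.85 = 30.07 mol
n(T) = 18.24 mol
n(D) = 9.810×1000 / 265.33 = 36.97 mol
n/ν → L: 5.720, R: 7.518, T: 9.120, D: 9.243; L is limiting.
n(X) = (1/1) × 5.720 = 5.720 mol
mass = 5.720 × 103.55 = 592.3 g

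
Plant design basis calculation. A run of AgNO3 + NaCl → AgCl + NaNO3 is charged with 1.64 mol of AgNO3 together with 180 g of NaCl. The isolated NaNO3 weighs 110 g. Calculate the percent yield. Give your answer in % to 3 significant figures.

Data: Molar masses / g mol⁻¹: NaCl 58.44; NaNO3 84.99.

n(AgNO3) = 1.640 mol
n(NaCl) = 180.0 / 58.44 = 3.080 mol
n/ν → AgNO3: 1.640, NaCl: 3.080; AgNO3 is limiting.
theoretical n(NaNO3) = (1/1) × 1.640 = 1.640 mol → 139.4 g
% yield = 110 / 139.4 × 100 = 78.91 %

78.9 %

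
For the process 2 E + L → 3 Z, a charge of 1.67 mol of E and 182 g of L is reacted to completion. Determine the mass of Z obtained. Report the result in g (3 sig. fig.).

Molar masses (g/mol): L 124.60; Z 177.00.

n(E) = 1.670 mol
n(L) = 182.0 / 124.60 = 1.461 mol
n/ν for E = 1.670/2 = 0.8350
n/ν for L = 1.461/1 = 1.461
Smallest n/ν is E → limiting reagent.
n(Z) = (3/2) × 1.670 = 2.505 mol
mass = 2.505 × 177.00 = 443.4 g

443 g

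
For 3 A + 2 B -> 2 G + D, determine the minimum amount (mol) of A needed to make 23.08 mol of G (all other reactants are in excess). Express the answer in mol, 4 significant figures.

n(G) = 23.08 mol
n(A) = (3/2) × 23.08 = 34.62 mol

34.62 mol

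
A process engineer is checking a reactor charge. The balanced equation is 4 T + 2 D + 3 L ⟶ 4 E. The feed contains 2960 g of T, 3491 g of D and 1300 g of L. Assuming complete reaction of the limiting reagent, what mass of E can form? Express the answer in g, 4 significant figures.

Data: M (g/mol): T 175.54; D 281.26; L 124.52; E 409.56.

5701 g

n(T) = 2960 / 175.54 = 16.86 mol
n(D) = 3491 / 281.26 = 12.41 mol
n(L) = 1300 / 124.52 = 10.44 mol
n/ν for T = 16.86/4 = 4.215
n/ν for D = 12.41/2 = 6.205
n/ν for L = 10.44/3 = 3.480
Smallest n/ν is L → limiting reagent.
n(E) = (4/3) × 10.44 = 13.92 mol
mass = 13.92 × 409.56 = 5701 g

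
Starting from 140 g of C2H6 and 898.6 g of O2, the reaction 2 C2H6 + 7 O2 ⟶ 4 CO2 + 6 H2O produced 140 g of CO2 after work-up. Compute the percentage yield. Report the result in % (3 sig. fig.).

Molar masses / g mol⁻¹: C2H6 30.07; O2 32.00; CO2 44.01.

34.2 %

n(C2H6) = 140.0 / 30.07 = 4.656 mol
n(O2) = 898.6 / 32.00 = 28.08 mol
n/ν → C2H6: 2.328, O2: 4.011; C2H6 is limiting.
theoretical n(CO2) = (4/2) × 4.656 = 9.312 mol → 409.8 g
% yield = 140 / 409.8 × 100 = 34.16 %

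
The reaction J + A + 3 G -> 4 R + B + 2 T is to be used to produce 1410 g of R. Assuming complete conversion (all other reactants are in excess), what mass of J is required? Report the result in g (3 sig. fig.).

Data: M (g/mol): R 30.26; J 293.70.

n(R) = 1410 / 30.26 = 46.60 mol
n(J) = (1/4) × 46.60 = 11.65 mol
mass = 11.65 × 293.70 = 3422 g

3420 g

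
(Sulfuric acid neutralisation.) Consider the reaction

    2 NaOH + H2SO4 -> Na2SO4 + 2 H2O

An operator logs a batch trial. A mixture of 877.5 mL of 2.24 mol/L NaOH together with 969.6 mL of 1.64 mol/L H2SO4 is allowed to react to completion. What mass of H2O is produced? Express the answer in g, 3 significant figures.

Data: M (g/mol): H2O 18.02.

n(NaOH) = 2.24 × 877.5/1000 = 1.966 mol
n(H2SO4) = 1.64 × 969.6/1000 = 1.590 mol
n/ν → NaOH: 0.9830, H2SO4: 1.590; NaOH is limiting.
n(H2O) = (2/2) × 1.966 = 1.966 mol
mass = 1.966 × 18.02 = 35.43 g

35.4 g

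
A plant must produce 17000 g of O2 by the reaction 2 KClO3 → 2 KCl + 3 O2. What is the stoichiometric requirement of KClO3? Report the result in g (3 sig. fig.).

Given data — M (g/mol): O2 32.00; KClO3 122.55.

43400 g

n(O2) = 17000 / 32.00 = 531.3 mol
n(KClO3) = (2/3) × 531.3 = 354.2 mol
mass = 354.2 × 122.55 = 43410 g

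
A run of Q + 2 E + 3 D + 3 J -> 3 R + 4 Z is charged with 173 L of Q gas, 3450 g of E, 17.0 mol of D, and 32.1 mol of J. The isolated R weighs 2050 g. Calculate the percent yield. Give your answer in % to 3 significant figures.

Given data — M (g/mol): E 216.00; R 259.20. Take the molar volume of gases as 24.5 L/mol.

n(Q) = 173.0 / 24.5 = 7.061 mol
n(E) = 3450 / 216.00 = 15.97 mol
n(D) = 17.00 mol
n(J) = 32.10 mol
n/ν for Q = 7.061/1 = 7.061
n/ν for E = 15.97/2 = 7.985
n/ν for D = 17.00/3 = 5.667
n/ν for J = 32.10/3 = 10.70
Smallest n/ν is D → limiting reagent.
theoretical n(R) = (3/3) × 17.00 = 17.00 mol → 4406 g
% yield = 2050 / 4406 × 100 = 46.53 %

46.5 %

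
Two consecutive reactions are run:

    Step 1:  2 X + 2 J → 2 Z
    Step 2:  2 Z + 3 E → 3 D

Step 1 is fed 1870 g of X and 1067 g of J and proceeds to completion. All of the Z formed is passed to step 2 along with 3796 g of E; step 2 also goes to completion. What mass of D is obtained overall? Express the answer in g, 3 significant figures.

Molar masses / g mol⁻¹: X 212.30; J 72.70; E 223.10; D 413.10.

Step 1:
n(X) = 1870 / 212.30 = 8.808 mol
n(J) = 1067 / 72.70 = 14.68 mol
n/ν → X: 4.404, J: 7.340; X is limiting.
n(Z) produced = (2/2) × 8.808 = 8.808 mol
Step 2:
n(Z) available = 8.808 mol
n(E) = 3796 / 223.10 = 17.01 mol
n/ν → Z: 4.404, E: 5.670; Z is limiting.
n(D) = (3/2) × 8.808 = 13.21 mol
mass = 13.21 × 413.10 = 5457 g

5460 g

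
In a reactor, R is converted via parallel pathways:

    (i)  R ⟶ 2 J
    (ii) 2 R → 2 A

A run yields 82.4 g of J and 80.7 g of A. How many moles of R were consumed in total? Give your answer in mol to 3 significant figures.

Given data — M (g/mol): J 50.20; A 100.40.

1.62 mol

n(J) = 82.4 / 50.20 = 1.641 mol
n(A) = 80.7 / 100.40 = 0.8038 mol
n(R) via (i) = (1/2)×1.641 = 0.8205 mol
n(R) via (ii) = (2/2)×0.8038 = 0.8038 mol
total n(R) = 0.8205 + 0.8038 = 1.624 mol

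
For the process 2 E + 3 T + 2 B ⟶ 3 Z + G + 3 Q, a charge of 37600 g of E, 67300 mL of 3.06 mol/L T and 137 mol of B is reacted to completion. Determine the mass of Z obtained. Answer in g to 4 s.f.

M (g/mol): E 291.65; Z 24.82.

n(E) = 37600 / 291.65 = 128.9 mol
n(T) = 3.06 × 67300/1000 = 205.9 mol
n(B) = 137.0 mol
n/ν → E: 64.45, T: 68.63, B: 68.50; E is limiting.
n(Z) = (3/2) × 128.9 = 193.4 mol
mass = 193.4 × 24.82 = 4800 g

4800 g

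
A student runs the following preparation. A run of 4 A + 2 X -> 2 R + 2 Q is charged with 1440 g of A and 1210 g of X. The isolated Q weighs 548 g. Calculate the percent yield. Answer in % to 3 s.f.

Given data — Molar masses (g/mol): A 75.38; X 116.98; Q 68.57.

83.7 %

n(A) = 1440 / 75.38 = 19.10 mol
n(X) = 1210 / 116.98 = 10.34 mol
n/ν for A = 19.10/4 = 4.775
n/ν for X = 10.34/2 = 5.170
Smallest n/ν is A → limiting reagent.
theoretical n(Q) = (2/4) × 19.10 = 9.550 mol → 654.8 g
% yield = 548 / 654.8 × 100 = 83.69 %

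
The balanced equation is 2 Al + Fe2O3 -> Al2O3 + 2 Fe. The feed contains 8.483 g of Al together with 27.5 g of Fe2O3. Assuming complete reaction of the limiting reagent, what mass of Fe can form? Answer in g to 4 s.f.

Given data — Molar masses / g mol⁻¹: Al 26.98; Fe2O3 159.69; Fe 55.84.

n(Al) = 8.483 / 26.98 = 0.3144 mol
n(Fe2O3) = 27.50 / 159.69 = 0.1722 mol
n/ν for Al = 0.3144/2 = 0.1572
n/ν for Fe2O3 = 0.1722/1 = 0.1722
Smallest n/ν is Al → limiting reagent.
n(Fe) = (2/2) × 0.3144 = 0.3144 mol
mass = 0.3144 × 55.84 = 17.56 g

17.56 g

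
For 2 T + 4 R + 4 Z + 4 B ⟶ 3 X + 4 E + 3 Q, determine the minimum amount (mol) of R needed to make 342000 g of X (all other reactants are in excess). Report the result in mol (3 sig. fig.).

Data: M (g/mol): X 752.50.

n(X) = 342000 / 752.50 = 454.5 mol
n(R) = (4/3) × 454.5 = 606.0 mol

606 mol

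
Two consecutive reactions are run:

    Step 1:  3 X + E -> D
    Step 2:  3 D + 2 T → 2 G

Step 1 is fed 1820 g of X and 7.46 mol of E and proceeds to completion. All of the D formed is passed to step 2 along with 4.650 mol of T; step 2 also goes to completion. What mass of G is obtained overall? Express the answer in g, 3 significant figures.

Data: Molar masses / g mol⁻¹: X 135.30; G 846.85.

Step 1:
n(X) = 1820 / 135.30 = 13.45 mol
n(E) = 7.460 mol
n/ν for X = 13.45/3 = 4.483
n/ν for E = 7.460/1 = 7.460
Smallest n/ν is X → limiting reagent.
n(D) produced = (1/3) × 13.45 = 4.483 mol
Step 2:
n(D) available = 4.483 mol
n(T) = 4.650 mol
n/ν for D = 4.483/3 = 1.494
n/ν for T = 4.650/2 = 2.325
Smallest n/ν is D → limiting reagent.
n(G) = (2/3) × 4.483 = 2.989 mol
mass = 2.989 × 846.85 = 2531 g

2530 g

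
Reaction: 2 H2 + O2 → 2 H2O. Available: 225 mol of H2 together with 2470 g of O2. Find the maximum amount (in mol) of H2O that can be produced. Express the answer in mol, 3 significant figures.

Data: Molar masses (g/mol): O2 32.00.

n(H2) = 225.0 mol
n(O2) = 2470 / 32.00 = 77.19 mol
n/ν for H2 = 225.0/2 = 112.5
n/ν for O2 = 77.19/1 = 77.19
Smallest n/ν is O2 → limiting reagent.
n(H2O) = (2/1) × 77.19 = 154.4 mol

154 mol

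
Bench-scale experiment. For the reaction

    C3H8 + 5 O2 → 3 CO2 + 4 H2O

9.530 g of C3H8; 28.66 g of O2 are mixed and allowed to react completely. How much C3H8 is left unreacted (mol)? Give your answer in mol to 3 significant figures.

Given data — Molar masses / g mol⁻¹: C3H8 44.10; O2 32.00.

0.0370 mol

n(C3H8) = 9.530 / 44.10 = 0.2161 mol
n(O2) = 28.66 / 32.00 = 0.8956 mol
n/ν for C3H8 = 0.2161/1 = 0.2161
n/ν for O2 = 0.8956/5 = 0.1791
Smallest n/ν is O2 → limiting reagent.
C3H8 consumed = (1/5) × 0.8956 = 0.1791 mol
C3H8 remaining = 0.2161 − 0.1791 = 0.03700 mol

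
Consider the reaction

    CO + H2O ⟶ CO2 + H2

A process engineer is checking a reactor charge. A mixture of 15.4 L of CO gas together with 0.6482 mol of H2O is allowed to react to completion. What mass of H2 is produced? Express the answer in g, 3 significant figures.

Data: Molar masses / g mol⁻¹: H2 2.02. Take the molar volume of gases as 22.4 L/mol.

1.31 g

n(CO) = 15.40 / 22.4 = 0.6875 mol
n(H2O) = 0.6482 mol
n/ν for CO = 0.6875/1 = 0.6875
n/ν for H2O = 0.6482/1 = 0.6482
Smallest n/ν is H2O → limiting reagent.
n(H2) = (1/1) × 0.6482 = 0.6482 mol
mass = 0.6482 × 2.02 = 1.309 g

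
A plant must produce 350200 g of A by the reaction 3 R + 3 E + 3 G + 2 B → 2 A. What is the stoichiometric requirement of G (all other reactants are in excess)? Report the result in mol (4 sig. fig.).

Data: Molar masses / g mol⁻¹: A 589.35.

n(A) = 350200 / 589.35 = 594.2 mol
n(G) = (3/2) × 594.2 = 891.3 mol

891.3 mol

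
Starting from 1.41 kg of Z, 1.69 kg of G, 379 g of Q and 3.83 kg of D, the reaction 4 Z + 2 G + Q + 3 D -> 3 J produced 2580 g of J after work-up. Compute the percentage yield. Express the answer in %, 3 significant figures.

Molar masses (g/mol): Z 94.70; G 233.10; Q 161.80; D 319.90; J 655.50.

56.0 %

n(Z) = 1.410×1000 / 94.70 = 14.89 mol
n(G) = 1.690×1000 / 233.10 = 7.250 mol
n(Q) = 379.0 / 161.80 = 2.342 mol
n(D) = 3.830×1000 / 319.90 = 11.97 mol
n/ν for Z = 14.89/4 = 3.723
n/ν for G = 7.250/2 = 3.625
n/ν for Q = 2.342/1 = 2.342
n/ν for D = 11.97/3 = 3.990
Smallest n/ν is Q → limiting reagent.
theoretical n(J) = (3/1) × 2.342 = 7.026 mol → 4606 g
% yield = 2580 / 4606 × 100 = 56.01 %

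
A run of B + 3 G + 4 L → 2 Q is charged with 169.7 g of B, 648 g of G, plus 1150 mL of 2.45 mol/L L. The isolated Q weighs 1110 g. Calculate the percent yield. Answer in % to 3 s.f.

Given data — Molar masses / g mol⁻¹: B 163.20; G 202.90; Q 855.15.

n(B) = 169.7 / 163.20 = 1.040 mol
n(G) = 648.0 / 202.90 = 3.194 mol
n(L) = 2.45 × 1150/1000 = 2.818 mol
n/ν → B: 1.040, G: 1.065, L: 0.7045; L is limiting.
theoretical n(Q) = (2/4) × 2.818 = 1.409 mol → 1205 g
% yield = 1110 / 1205 × 100 = 92.12 %

92.1 %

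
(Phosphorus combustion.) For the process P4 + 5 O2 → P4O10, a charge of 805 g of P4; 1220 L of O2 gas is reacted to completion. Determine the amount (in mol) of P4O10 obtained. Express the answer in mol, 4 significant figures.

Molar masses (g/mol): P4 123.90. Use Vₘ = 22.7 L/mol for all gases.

n(P4) = 805.0 / 123.90 = 6.497 mol
n(O2) = 1220 / 22.7 = 53.74 mol
n/ν for P4 = 6.497/1 = 6.497
n/ν for O2 = 53.74/5 = 10.75
Smallest n/ν is P4 → limiting reagent.
n(P4O10) = (1/1) × 6.497 = 6.497 mol

6.497 mol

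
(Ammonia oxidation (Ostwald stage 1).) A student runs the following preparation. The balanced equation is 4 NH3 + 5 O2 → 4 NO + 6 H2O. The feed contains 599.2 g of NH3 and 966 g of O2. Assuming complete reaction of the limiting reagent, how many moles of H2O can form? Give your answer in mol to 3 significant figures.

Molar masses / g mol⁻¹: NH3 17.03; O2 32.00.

36.2 mol

n(NH3) = 599.2 / 17.03 = 35.18 mol
n(O2) = 966.0 / 32.00 = 30.19 mol
n/ν for NH3 = 35.18/4 = 8.795
n/ν for O2 = 30.19/5 = 6.038
Smallest n/ν is O2 → limiting reagent.
n(H2O) = (6/5) × 30.19 = 36.23 mol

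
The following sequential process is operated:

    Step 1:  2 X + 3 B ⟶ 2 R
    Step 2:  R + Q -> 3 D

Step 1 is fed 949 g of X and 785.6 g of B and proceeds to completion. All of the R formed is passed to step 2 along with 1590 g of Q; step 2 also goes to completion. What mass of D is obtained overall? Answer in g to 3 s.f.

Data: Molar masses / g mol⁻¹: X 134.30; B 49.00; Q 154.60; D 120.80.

2560 g

Step 1:
n(X) = 949.0 / 134.30 = 7.066 mol
n(B) = 785.6 / 49.00 = 16.03 mol
n/ν for X = 7.066/2 = 3.533
n/ν for B = 16.03/3 = 5.343
Smallest n/ν is X → limiting reagent.
n(R) produced = (2/2) × 7.066 = 7.066 mol
Step 2:
n(R) available = 7.066 mol
n(Q) = 1590 / 154.60 = 10.28 mol
n/ν for R = 7.066/1 = 7.066
n/ν for Q = 10.28/1 = 10.28
Smallest n/ν is R → limiting reagent.
n(D) = (3/1) × 7.066 = 21.20 mol
mass = 21.20 × 120.80 = 2561 g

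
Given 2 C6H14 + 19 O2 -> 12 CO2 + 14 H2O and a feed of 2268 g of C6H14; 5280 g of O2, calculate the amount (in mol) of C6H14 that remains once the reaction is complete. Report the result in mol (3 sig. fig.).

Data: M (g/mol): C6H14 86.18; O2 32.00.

n(C6H14) = 2268 / 86.18 = 26.32 mol
n(O2) = 5280 / 32.00 = 165.0 mol
n/ν → C6H14: 13.16, O2: 8.684; O2 is limiting.
C6H14 consumed = (2/19) × 165.0 = 17.37 mol
C6H14 remaining = 26.32 − 17.37 = 8.950 mol

8.95 mol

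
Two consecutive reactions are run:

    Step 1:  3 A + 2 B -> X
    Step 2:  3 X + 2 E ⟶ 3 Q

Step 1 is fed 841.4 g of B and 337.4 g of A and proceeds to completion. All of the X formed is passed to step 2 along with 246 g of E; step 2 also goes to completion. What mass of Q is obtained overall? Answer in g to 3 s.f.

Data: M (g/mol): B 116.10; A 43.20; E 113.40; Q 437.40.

1140 g

Step 1:
n(B) = 841.4 / 116.10 = 7.247 mol
n(A) = 337.4 / 43.20 = 7.810 mol
n/ν for B = 7.247/2 = 3.624
n/ν for A = 7.810/3 = 2.603
Smallest n/ν is A → limiting reagent.
n(X) produced = (1/3) × 7.810 = 2.603 mol
Step 2:
n(X) available = 2.603 mol
n(E) = 246.0 / 113.40 = 2.169 mol
n/ν for X = 2.603/3 = 0.8677
n/ν for E = 2.169/2 = 1.085
Smallest n/ν is X → limiting reagent.
n(Q) = (3/3) × 2.603 = 2.603 mol
mass = 2.603 × 437.40 = 1139 g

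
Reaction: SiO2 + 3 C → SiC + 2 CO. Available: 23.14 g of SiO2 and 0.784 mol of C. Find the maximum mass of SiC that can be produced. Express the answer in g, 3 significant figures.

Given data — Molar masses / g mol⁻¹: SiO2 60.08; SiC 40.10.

10.5 g

n(SiO2) = 23.14 / 60.08 = 0.3852 mol
n(C) = 0.7840 mol
n/ν → SiO2: 0.3852, C: 0.2613; C is limiting.
n(SiC) = (1/3) × 0.7840 = 0.2613 mol
mass = 0.2613 × 40.10 = 10.48 g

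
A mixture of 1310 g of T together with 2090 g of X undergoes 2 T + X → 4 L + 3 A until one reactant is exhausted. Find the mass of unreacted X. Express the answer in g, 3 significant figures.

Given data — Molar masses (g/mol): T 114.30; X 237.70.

728 g

n(T) = 1310 / 114.30 = 11.46 mol
n(X) = 2090 / 237.70 = 8.793 mol
n/ν for T = 11.46/2 = 5.730
n/ν for X = 8.793/1 = 8.793
Smallest n/ν is T → limiting reagent.
X consumed = (1/2) × 11.46 = 5.730 mol
X remaining = 8.793 − 5.730 = 3.063 mol
mass = 3.063 × 237.70 = 728.1 g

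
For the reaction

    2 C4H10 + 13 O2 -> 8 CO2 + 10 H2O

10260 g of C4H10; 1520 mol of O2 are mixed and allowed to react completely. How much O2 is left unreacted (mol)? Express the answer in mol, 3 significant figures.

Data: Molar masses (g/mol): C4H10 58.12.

373 mol

n(C4H10) = 10260 / 58.12 = 176.5 mol
n(O2) = 1520 mol
n/ν → C4H10: 88.25, O2: 116.9; C4H10 is limiting.
O2 consumed = (13/2) × 176.5 = 1147 mol
O2 remaining = 1520 − 1147 = 373.0 mol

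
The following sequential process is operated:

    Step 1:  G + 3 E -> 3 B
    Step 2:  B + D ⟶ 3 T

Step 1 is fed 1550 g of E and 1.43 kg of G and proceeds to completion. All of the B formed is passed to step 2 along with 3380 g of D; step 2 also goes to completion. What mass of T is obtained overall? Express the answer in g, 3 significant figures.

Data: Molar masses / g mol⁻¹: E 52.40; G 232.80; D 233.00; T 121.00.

Step 1:
n(E) = 1550 / 52.40 = 29.58 mol
n(G) = 1.430×1000 / 232.80 = 6.143 mol
n/ν for E = 29.58/3 = 9.860
n/ν for G = 6.143/1 = 6.143
Smallest n/ν is G → limiting reagent.
n(B) produced = (3/1) × 6.143 = 18.43 mol
Step 2:
n(B) available = 18.43 mol
n(D) = 3380 / 233.00 = 14.51 mol
n/ν for B = 18.43/1 = 18.43
n/ν for D = 14.51/1 = 14.51
Smallest n/ν is D → limiting reagent.
n(T) = (3/1) × 14.51 = 43.53 mol
mass = 43.53 × 121.00 = 5267 g

5270 g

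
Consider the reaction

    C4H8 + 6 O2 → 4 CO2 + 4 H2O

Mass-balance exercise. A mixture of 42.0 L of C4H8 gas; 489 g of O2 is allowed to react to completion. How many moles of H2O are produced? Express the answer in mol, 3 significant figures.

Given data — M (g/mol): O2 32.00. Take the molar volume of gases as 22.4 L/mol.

n(C4H8) = 42.00 / 22.4 = 1.875 mol
n(O2) = 489.0 / 32.00 = 15.28 mol
n/ν for C4H8 = 1.875/1 = 1.875
n/ν for O2 = 15.28/6 = 2.547
Smallest n/ν is C4H8 → limiting reagent.
n(H2O) = (4/1) × 1.875 = 7.500 mol

7.50 mol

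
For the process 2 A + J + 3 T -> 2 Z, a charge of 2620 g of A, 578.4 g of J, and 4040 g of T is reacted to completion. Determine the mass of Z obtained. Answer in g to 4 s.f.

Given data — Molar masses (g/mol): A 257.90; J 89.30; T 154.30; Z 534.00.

n(A) = 2620 / 257.90 = 10.16 mol
n(J) = 578.4 / 89.30 = 6.477 mol
n(T) = 4040 / 154.30 = 26.18 mol
n/ν for A = 10.16/2 = 5.080
n/ν for J = 6.477/1 = 6.477
n/ν for T = 26.18/3 = 8.727
Smallest n/ν is A → limiting reagent.
n(Z) = (2/2) × 10.16 = 10.16 mol
mass = 10.16 × 534.00 = 5425 g

5425 g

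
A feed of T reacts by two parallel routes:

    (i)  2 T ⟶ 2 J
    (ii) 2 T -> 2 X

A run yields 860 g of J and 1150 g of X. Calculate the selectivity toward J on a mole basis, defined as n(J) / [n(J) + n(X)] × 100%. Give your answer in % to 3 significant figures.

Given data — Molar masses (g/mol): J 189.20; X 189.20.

42.8 %

n(J) = 860 / 189.20 = 4.545 mol
n(X) = 1150 / 189.20 = 6.078 mol
selectivity = 4.545/(4.545+6.078) × 100 = 42.78 %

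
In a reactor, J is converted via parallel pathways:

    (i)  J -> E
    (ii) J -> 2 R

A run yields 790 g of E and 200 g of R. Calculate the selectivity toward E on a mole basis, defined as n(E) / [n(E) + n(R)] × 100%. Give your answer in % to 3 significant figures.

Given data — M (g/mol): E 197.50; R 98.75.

66.4 %

n(E) = 790 / 197.50 = 4.000 mol
n(R) = 200 / 98.75 = 2.025 mol
selectivity = 4.000/(4.000+2.025) × 100 = 66.39 %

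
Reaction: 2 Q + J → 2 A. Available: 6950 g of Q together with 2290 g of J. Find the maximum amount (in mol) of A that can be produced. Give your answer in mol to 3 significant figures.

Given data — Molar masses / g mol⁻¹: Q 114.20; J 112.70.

40.6 mol

n(Q) = 6950 / 114.20 = 60.86 mol
n(J) = 2290 / 112.70 = 20.32 mol
n/ν → Q: 30.43, J: 20.32; J is limiting.
n(A) = (2/1) × 20.32 = 40.64 mol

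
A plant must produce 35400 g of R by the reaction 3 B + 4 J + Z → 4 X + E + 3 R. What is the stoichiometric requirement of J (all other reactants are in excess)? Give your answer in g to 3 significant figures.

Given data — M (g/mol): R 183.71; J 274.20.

70400 g

n(R) = 35400 / 183.71 = 192.7 mol
n(J) = (4/3) × 192.7 = 256.9 mol
mass = 256.9 × 274.20 = 70440 g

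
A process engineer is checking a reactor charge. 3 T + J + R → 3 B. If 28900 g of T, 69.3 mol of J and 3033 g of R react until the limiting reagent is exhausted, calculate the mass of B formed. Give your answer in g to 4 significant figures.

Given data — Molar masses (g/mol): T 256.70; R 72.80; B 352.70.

39710 g

n(T) = 28900 / 256.70 = 112.6 mol
n(J) = 69.30 mol
n(R) = 3033 / 72.80 = 41.66 mol
n/ν for T = 112.6/3 = 37.53
n/ν for J = 69.30/1 = 69.30
n/ν for R = 41.66/1 = 41.66
Smallest n/ν is T → limiting reagent.
n(B) = (3/3) × 112.6 = 112.6 mol
mass = 112.6 × 352.70 = 39710 g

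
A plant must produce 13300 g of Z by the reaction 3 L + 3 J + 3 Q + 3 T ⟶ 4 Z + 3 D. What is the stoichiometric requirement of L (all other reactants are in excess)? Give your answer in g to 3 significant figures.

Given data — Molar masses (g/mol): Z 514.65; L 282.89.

5480 g

n(Z) = 13300 / 514.65 = 25.84 mol
n(L) = (3/4) × 25.84 = 19.38 mol
mass = 19.38 × 282.89 = 5482 g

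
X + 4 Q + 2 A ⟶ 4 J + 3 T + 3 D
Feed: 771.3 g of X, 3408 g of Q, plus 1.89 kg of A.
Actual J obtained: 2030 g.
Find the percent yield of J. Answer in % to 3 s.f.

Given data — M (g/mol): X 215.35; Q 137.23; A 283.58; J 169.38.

n(X) = 771.3 / 215.35 = 3.582 mol
n(Q) = 3408 / 137.23 = 24.83 mol
n(A) = 1.890×1000 / 283.58 = 6.665 mol
n/ν for X = 3.582/1 = 3.582
n/ν for Q = 24.83/4 = 6.208
n/ν for A = 6.665/2 = 3.333
Smallest n/ν is A → limiting reagent.
theoretical n(J) = (4/2) × 6.665 = 13.33 mol → 2258 g
% yield = 2030 / 2258 × 100 = 89.90 %

89.9 %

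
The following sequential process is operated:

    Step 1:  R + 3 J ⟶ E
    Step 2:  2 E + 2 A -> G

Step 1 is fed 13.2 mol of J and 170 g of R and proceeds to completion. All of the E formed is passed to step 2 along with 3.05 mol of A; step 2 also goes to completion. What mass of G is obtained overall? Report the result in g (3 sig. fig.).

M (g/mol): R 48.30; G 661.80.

1010 g

Step 1:
n(J) = 13.20 mol
n(R) = 170.0 / 48.30 = 3.520 mol
n/ν → J: 4.400, R: 3.520; R is limiting.
n(E) produced = (1/1) × 3.520 = 3.520 mol
Step 2:
n(E) available = 3.520 mol
n(A) = 3.050 mol
n/ν → E: 1.760, A: 1.525; A is limiting.
n(G) = (1/2) × 3.050 = 1.525 mol
mass = 1.525 × 661.80 = 1009 g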